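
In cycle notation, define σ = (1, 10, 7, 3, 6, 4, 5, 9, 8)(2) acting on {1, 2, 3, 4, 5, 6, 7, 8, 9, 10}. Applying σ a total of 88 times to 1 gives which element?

1 lies in the 9-cycle (1, 10, 7, 3, 6, 4, 5, 9, 8).
Since the cycle has length 9, σ^88 acts on it the same as σ^7 (88 mod 9 = 7).
Advancing 7 steps from 1: 1 → 10 → 7 → 3 → 6 → 4 → 5 → 9.

9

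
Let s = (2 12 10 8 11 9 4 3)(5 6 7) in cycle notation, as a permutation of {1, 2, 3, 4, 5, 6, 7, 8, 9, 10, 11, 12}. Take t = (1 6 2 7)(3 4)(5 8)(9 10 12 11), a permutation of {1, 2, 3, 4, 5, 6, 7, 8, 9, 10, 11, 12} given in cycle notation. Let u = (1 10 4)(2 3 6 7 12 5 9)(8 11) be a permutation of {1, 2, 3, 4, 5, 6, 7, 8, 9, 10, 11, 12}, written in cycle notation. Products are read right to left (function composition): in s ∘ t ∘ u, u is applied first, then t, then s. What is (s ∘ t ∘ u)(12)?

(s ∘ t ∘ u)(12) = s(t(u(12))). u(12) = 5, then t(5) = 8, then s(8) = 11, so the result is 11.

11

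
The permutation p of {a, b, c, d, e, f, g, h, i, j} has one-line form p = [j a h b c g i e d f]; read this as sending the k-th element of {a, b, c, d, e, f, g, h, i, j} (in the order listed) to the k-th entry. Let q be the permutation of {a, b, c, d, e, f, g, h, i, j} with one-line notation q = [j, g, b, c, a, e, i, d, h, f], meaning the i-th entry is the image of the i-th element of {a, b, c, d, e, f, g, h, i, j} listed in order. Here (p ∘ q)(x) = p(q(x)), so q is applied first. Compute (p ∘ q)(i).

(p ∘ q)(i) = p(q(i)). q(i) = h, then p(h) = e. So (p ∘ q)(i) = e.

e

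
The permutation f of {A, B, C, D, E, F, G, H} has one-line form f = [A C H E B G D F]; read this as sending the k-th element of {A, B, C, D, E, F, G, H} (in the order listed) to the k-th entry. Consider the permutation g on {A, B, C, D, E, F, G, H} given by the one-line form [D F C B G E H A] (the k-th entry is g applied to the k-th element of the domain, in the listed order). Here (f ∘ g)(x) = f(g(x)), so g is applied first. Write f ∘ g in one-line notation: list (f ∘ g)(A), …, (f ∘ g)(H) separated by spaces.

E G H C D B F A

Chase each element through g then f: A → D → E; B → F → G; C → C → H; D → B → C; E → G → D; F → E → B; G → H → F; H → A → A.
So f ∘ g in one-line form is E G H C D B F A.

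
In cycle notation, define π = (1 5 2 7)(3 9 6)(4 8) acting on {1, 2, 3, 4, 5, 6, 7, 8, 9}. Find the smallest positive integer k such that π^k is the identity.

The cycle type of π is (4, 3, 2).
The order of π is the least common multiple of its cycle lengths: lcm(4, 3, 2) = 12.

12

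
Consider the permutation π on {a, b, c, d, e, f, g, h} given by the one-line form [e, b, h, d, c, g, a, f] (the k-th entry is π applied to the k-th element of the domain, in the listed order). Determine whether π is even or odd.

In disjoint-cycle form the cycle lengths are 6, 1, 1.
A cycle is odd iff its length is even; π has 1 even-length cycle, so sgn(π) = (−1)^1 and π is odd.

odd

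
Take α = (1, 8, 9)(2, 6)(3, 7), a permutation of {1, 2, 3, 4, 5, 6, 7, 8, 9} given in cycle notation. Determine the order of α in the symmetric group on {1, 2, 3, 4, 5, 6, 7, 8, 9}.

The disjoint cycles have lengths 3, 2, 2, 1, 1.
Since disjoint cycles commute, ord(α) = lcm(3, 2, 2) = 6.

6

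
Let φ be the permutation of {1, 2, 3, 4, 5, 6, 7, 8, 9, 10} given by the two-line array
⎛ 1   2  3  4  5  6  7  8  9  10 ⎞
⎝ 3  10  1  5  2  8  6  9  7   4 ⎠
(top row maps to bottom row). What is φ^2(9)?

Tracing 9 → 7 → … returns to 9 after 4 steps, so 9 lies in a 4-cycle (6, 8, 9, 7).
Advancing 2 steps from 9: 9 → 7 → 6.

6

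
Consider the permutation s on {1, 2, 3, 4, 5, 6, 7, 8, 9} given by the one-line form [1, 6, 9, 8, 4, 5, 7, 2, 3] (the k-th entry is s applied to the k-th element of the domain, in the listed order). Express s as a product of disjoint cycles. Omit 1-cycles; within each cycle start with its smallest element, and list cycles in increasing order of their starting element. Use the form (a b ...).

From 2: 2 → 6 → 5 → 4 → 8 → 2, closing the cycle (2 6 5 4 8).
Repeating from the next unused element and collecting all non-trivial cycles gives (2 6 5 4 8)(3 9).

(2 6 5 4 8)(3 9)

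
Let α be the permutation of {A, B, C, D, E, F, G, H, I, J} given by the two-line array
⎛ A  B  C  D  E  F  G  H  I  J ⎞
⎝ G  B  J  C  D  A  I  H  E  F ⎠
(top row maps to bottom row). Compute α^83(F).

Tracing F → A → … returns to F after 8 steps, so F lies in an 8-cycle (A, G, I, E, D, C, J, F).
Powers repeat with period 8 on this cycle, and 83 mod 8 = 3, so α^83(F) = α^3(F).
Stepping 3 places around the cycle: F → A → G → I.

I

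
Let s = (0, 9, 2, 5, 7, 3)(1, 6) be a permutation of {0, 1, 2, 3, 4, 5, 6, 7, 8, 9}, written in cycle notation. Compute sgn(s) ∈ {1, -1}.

1

The cycle lengths are 6, 2, 1, 1.
A cycle is odd iff its length is even; s has 2 even-length cycles, so sgn(s) = (−1)^2 and s is even.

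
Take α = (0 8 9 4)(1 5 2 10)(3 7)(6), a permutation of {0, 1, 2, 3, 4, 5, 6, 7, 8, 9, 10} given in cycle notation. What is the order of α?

4

The cycle type of α is (4, 4, 2, 1).
The order is lcm(4, 4, 2) = 4.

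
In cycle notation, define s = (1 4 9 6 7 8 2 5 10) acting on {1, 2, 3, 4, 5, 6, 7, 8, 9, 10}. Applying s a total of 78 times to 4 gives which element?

5

4 lies in the 9-cycle (1 4 9 6 7 8 2 5 10).
On a 9-cycle, s^9 is the identity, so s^78 = s^6 there (78 ≡ 6 mod 9).
Stepping 6 places around the cycle: 4 → 9 → 6 → 7 → 8 → 2 → 5.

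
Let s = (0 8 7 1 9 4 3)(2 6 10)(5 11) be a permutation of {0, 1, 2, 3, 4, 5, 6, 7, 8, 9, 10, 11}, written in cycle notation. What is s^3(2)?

2 lies in the 3-cycle (2 6 10).
On a 3-cycle, s^3 is the identity, so s^3 = s^0 there (3 ≡ 0 mod 3).
So s^3(2) = 2.

2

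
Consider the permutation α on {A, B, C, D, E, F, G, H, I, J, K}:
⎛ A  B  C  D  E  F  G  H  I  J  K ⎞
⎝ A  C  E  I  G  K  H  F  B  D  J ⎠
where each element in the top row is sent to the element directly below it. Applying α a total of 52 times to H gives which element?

K

Tracing H → F → … returns to H after 10 steps, so H lies in a 10-cycle (B C E G H F K J D I).
On a 10-cycle, α^10 is the identity, so α^52 = α^2 there (52 ≡ 2 mod 10).
Stepping 2 places around the cycle: H → F → K.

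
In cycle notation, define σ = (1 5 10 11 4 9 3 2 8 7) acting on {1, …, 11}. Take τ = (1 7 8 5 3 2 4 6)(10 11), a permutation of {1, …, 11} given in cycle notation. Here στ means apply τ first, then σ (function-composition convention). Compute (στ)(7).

7

First apply τ: τ(7) = 8, then σ(8) = 7. Thus (στ)(7) = 7.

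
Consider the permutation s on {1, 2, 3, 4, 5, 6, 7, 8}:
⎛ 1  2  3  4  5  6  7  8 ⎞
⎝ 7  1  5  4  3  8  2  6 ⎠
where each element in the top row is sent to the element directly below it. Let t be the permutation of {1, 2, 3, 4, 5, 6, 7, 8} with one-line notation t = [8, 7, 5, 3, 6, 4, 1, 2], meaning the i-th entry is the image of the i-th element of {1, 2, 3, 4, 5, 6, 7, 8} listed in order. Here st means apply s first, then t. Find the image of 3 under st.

6

s(3) = 5, then t(5) = 6; composing gives (st)(3) = 6.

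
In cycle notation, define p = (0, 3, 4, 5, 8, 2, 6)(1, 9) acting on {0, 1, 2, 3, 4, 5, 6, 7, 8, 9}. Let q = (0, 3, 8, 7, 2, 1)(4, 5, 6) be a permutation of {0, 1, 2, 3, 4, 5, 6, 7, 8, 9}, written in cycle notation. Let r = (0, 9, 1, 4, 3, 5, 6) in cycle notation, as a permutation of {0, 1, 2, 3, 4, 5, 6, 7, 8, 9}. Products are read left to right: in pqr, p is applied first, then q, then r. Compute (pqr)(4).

(pqr)(4) = r(q(p(4))). p(4) = 5, then q(5) = 6, then r(6) = 0, so the result is 0.

0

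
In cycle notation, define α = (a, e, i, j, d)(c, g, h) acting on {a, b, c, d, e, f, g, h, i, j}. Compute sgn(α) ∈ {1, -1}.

1

The cycle lengths are 5, 3, 1, 1.
A cycle is odd iff its length is even; α has 0 even-length cycles, so sgn(α) = (−1)^0 and α is even.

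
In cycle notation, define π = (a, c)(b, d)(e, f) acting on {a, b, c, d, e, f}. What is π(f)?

Within (e, f), f ↦ e.

e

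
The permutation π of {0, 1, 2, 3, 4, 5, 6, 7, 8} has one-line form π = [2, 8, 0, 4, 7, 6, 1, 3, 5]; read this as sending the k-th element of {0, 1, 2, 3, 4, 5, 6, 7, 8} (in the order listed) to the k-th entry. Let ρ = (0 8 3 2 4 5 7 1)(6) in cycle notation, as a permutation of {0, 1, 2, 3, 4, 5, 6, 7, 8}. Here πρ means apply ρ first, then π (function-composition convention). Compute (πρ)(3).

0

(πρ)(3) = π(ρ(3)). ρ(3) = 2, then π(2) = 0. So (πρ)(3) = 0.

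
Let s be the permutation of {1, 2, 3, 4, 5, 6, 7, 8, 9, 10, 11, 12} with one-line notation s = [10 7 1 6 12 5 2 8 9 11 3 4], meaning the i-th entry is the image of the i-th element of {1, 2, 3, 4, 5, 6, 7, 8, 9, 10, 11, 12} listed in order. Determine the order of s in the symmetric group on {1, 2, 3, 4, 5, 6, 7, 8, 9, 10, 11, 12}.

The disjoint-cycle form of s has cycle lengths 4, 4, 2, 1, 1.
Since disjoint cycles commute, ord(s) = lcm(4, 4, 2) = 4.

4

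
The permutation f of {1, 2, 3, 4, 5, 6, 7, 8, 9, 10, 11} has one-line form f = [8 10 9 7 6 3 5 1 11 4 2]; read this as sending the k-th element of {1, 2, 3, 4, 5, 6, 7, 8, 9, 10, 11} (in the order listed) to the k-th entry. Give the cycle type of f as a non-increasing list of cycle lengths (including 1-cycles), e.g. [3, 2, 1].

The disjoint cycles are (1, 8)(2, 10, 4, 7, 5, 6, 3, 9, 11), with lengths 9, 2 in non-increasing order.

[9, 2]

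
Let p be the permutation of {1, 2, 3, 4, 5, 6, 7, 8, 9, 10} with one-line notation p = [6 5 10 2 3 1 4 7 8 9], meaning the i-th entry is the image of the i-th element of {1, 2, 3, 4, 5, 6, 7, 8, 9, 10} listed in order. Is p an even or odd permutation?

In disjoint-cycle form the cycle lengths are 8, 2.
A cycle of length ℓ contributes ℓ−1 transpositions, so p is a product of 7 + 1 = 8 transpositions — even.

even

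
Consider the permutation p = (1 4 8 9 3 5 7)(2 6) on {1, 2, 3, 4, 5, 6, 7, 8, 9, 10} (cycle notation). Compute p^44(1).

1 lies in the 7-cycle (1 4 8 9 3 5 7).
On a 7-cycle, p^7 is the identity, so p^44 = p^2 there (44 ≡ 2 mod 7).
Stepping 2 places around the cycle: 1 → 4 → 8.

8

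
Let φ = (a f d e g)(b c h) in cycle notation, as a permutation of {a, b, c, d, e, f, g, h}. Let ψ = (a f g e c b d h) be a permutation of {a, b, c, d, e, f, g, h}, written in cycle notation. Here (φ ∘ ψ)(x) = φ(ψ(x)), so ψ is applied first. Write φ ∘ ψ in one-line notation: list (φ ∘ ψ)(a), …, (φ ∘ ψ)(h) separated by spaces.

d e c b h a g f

For each element, apply ψ then φ: a → f → d; b → d → e; c → b → c; d → h → b; e → c → h; f → g → a; g → e → g; h → a → f.
So φ ∘ ψ in one-line form is d e c b h a g f.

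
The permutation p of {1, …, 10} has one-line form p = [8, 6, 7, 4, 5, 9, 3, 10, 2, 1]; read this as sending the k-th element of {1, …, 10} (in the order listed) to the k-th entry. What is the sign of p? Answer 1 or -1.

-1

In disjoint-cycle form the cycle lengths are 3, 3, 2, 1, 1.
A cycle is odd iff its length is even; p has 1 even-length cycle, so sgn(p) = (−1)^1 and p is odd.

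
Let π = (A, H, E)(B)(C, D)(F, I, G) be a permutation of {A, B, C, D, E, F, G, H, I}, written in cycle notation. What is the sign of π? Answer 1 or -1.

-1

The cycle lengths are 3, 3, 2, 1.
A cycle is odd iff its length is even; π has 1 even-length cycle, so sgn(π) = (−1)^1 and π is odd.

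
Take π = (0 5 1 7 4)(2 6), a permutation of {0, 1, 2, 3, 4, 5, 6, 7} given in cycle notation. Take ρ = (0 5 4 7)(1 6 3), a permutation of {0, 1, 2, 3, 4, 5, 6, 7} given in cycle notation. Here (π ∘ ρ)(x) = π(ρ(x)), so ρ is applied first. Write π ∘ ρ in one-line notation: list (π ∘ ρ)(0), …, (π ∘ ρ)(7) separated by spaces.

(π ∘ ρ)(x) = π(ρ(x)). Computing each image: π(ρ(0)) = π(5) = 1, π(ρ(1)) = π(6) = 2, π(ρ(2)) = π(2) = 6, π(ρ(3)) = π(1) = 7, π(ρ(4)) = π(7) = 4, π(ρ(5)) = π(4) = 0, π(ρ(6)) = π(3) = 3, π(ρ(7)) = π(0) = 5.
Hence π ∘ ρ = [1 2 6 7 4 0 3 5].

1 2 6 7 4 0 3 5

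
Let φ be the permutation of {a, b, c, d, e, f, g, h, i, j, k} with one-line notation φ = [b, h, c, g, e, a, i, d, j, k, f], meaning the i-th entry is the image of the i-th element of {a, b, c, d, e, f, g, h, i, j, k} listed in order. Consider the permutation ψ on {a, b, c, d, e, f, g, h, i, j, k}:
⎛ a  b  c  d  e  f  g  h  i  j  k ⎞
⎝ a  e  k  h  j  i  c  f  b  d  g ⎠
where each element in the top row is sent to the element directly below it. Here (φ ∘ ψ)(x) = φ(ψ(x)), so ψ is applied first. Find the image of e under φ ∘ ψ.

k

(φ ∘ ψ)(e) = φ(ψ(e)). ψ(e) = j, then φ(j) = k. So (φ ∘ ψ)(e) = k.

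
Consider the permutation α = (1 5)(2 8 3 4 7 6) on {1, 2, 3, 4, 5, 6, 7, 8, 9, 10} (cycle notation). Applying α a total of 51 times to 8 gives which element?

8 lies in the 6-cycle (2 8 3 4 7 6).
On a 6-cycle, α^6 is the identity, so α^51 = α^3 there (51 ≡ 3 mod 6).
Stepping 3 places around the cycle: 8 → 3 → 4 → 7.

7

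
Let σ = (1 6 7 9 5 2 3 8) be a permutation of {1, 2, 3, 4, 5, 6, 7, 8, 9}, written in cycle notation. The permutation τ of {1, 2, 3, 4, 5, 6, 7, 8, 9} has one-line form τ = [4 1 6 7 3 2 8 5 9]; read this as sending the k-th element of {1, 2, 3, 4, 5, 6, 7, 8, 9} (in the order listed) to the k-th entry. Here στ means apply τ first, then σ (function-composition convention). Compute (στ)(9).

5

τ(9) = 9, then σ(9) = 5; composing gives (στ)(9) = 5.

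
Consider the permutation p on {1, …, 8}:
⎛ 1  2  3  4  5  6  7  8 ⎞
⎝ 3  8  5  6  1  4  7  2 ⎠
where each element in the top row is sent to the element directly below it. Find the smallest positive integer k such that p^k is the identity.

The disjoint-cycle form of p has cycle lengths 3, 2, 2, 1.
The order of p is the least common multiple of its cycle lengths: lcm(3, 2, 2) = 6.

6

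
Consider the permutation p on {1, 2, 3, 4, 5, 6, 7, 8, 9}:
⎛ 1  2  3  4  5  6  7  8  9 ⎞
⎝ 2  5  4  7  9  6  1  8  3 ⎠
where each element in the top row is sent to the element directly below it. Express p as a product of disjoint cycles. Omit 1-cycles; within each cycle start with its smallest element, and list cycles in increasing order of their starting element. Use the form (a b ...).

Iterating p from 1 gives 1 → 2 → 5 → 9 → 3 → 4 → 7 → 1; that is the 7-cycle (1 2 5 9 3 4 7).
Repeating from the next unused element and collecting all non-trivial cycles gives (1 2 5 9 3 4 7).

(1 2 5 9 3 4 7)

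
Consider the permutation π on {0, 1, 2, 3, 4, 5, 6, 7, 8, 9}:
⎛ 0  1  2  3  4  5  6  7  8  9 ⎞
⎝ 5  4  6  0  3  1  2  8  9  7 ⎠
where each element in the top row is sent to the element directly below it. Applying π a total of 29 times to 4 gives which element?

1

Tracing 4 → 3 → … returns to 4 after 5 steps, so 4 lies in a 5-cycle (0, 5, 1, 4, 3).
Since the cycle has length 5, π^29 acts on it the same as π^4 (29 mod 5 = 4).
Stepping 4 places around the cycle: 4 → 3 → 0 → 5 → 1.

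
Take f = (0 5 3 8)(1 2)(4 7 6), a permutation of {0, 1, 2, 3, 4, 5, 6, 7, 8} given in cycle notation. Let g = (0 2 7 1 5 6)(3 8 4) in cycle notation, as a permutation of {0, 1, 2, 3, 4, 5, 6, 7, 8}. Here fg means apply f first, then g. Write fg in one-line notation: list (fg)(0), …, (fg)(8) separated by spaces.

6 7 5 4 1 8 3 0 2

For each element, apply f then g: 0 → 5 → 6; 1 → 2 → 7; 2 → 1 → 5; 3 → 8 → 4; 4 → 7 → 1; 5 → 3 → 8; 6 → 4 → 3; 7 → 6 → 0; 8 → 0 → 2.
So fg in one-line form is 6 7 5 4 1 8 3 0 2.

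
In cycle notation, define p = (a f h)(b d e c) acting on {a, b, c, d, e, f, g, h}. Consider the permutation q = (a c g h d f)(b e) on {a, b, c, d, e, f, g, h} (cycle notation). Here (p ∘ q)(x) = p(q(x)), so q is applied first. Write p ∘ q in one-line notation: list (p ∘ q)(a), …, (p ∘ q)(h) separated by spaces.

b c g h d f a e

(p ∘ q)(x) = p(q(x)). Computing each image: p(q(a)) = p(c) = b, p(q(b)) = p(e) = c, p(q(c)) = p(g) = g, p(q(d)) = p(f) = h, p(q(e)) = p(b) = d, p(q(f)) = p(a) = f, p(q(g)) = p(h) = a, p(q(h)) = p(d) = e.
Hence p ∘ q = [b c g h d f a e].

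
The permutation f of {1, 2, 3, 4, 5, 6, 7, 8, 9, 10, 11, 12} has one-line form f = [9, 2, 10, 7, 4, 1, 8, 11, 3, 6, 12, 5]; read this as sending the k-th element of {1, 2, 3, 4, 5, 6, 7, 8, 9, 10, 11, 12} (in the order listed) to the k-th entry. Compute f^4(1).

Tracing 1 → 9 → … returns to 1 after 5 steps, so 1 lies in a 5-cycle (1, 9, 3, 10, 6).
Stepping 4 places around the cycle: 1 → 9 → 3 → 10 → 6.

6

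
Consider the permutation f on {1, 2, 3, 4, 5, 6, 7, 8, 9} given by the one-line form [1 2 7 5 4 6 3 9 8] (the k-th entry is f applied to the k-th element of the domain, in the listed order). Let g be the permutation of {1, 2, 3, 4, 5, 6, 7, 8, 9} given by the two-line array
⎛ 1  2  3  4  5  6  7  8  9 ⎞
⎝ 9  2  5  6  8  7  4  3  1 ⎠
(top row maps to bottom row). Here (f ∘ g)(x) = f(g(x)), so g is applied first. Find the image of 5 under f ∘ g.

9

First apply g: g(5) = 8, then f(8) = 9. Thus (f ∘ g)(5) = 9.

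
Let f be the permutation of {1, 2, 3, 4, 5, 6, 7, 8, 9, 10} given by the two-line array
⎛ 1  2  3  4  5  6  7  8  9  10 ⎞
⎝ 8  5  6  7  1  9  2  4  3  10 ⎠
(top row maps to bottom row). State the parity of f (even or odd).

In disjoint-cycle form the cycle lengths are 6, 3, 1.
A cycle is odd iff its length is even; f has 1 even-length cycle, so sgn(f) = (−1)^1 and f is odd.

odd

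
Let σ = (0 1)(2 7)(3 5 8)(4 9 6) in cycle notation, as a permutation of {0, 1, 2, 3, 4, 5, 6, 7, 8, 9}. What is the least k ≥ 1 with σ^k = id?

6

The disjoint cycles have lengths 3, 3, 2, 2.
Since disjoint cycles commute, ord(σ) = lcm(3, 3, 2, 2) = 6.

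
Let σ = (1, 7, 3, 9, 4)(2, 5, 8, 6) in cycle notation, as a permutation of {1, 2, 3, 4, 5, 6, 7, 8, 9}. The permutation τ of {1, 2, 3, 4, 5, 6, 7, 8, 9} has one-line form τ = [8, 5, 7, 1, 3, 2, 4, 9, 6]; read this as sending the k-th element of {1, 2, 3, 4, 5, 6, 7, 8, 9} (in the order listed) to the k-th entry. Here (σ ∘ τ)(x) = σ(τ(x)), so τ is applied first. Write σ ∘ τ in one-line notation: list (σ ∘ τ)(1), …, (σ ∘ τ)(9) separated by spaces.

6 8 3 7 9 5 1 4 2

Chase each element through τ then σ: 1 → 8 → 6; 2 → 5 → 8; 3 → 7 → 3; 4 → 1 → 7; 5 → 3 → 9; 6 → 2 → 5; 7 → 4 → 1; 8 → 9 → 4; 9 → 6 → 2.
So σ ∘ τ in one-line form is 6 8 3 7 9 5 1 4 2.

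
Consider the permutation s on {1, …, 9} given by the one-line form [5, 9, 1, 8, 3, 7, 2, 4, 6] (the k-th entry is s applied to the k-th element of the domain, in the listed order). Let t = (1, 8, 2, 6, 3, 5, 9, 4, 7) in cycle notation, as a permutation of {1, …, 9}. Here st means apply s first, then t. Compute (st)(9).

3

(st)(9) = t(s(9)). s(9) = 6, then t(6) = 3. So (st)(9) = 3.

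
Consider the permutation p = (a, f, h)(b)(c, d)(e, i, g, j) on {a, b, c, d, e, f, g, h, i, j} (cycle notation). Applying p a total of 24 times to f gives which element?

f lies in the 3-cycle (a, f, h).
Powers repeat with period 3 on this cycle, and 24 mod 3 = 0, so p^24(f) = p^0(f).
So p^24(f) = f.

f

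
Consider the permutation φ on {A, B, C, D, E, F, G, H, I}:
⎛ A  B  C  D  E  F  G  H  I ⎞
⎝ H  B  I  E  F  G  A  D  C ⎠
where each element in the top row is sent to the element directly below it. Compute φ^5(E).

D

Tracing E → F → … returns to E after 6 steps, so E lies in a 6-cycle (A H D E F G).
Advancing 5 steps from E: E → F → G → A → H → D.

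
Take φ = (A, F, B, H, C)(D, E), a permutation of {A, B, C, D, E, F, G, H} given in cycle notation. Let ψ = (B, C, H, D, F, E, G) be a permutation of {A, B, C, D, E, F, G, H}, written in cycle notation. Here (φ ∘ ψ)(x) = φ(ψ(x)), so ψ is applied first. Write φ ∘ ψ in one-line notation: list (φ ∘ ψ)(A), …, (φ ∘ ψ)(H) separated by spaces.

Chase each element through ψ then φ: A → A → F; B → C → A; C → H → C; D → F → B; E → G → G; F → E → D; G → B → H; H → D → E.
So φ ∘ ψ in one-line form is F A C B G D H E.

F A C B G D H E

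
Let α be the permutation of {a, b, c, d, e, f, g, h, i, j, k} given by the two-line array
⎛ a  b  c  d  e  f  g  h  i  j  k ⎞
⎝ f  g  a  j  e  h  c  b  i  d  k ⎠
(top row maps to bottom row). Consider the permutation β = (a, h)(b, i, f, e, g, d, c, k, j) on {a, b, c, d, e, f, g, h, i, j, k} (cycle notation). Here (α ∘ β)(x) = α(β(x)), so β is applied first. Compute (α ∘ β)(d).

a

(α ∘ β)(d) = α(β(d)). β(d) = c, then α(c) = a. So (α ∘ β)(d) = a.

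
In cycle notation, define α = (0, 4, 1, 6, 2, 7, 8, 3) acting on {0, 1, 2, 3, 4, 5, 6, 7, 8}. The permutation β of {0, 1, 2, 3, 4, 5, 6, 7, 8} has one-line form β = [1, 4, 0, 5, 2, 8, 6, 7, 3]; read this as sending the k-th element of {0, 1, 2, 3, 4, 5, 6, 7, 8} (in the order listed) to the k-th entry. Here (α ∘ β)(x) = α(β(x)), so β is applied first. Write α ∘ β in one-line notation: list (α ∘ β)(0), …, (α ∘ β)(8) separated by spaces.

6 1 4 5 7 3 2 8 0

For each element, apply β then α: 0 → 1 → 6; 1 → 4 → 1; 2 → 0 → 4; 3 → 5 → 5; 4 → 2 → 7; 5 → 8 → 3; 6 → 6 → 2; 7 → 7 → 8; 8 → 3 → 0.
Collecting the images, α ∘ β = [6 1 4 5 7 3 2 8 0].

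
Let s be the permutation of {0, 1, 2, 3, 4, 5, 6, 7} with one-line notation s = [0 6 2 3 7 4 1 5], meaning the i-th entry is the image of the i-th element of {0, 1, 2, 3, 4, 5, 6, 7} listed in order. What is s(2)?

2

2 is element number 3 of the domain, and entry number 3 of the one-line form is 2, so s(2) = 2.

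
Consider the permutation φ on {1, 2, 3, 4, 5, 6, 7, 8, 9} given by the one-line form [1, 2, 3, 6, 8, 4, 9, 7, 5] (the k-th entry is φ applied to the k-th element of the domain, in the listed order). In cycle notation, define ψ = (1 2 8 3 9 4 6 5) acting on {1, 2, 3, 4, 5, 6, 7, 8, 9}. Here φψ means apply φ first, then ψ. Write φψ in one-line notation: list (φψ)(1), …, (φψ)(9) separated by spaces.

(φψ)(x) = ψ(φ(x)). Computing each image: ψ(φ(1)) = ψ(1) = 2, ψ(φ(2)) = ψ(2) = 8, ψ(φ(3)) = ψ(3) = 9, ψ(φ(4)) = ψ(6) = 5, ψ(φ(5)) = ψ(8) = 3, ψ(φ(6)) = ψ(4) = 6, ψ(φ(7)) = ψ(9) = 4, ψ(φ(8)) = ψ(7) = 7, ψ(φ(9)) = ψ(5) = 1.
Hence φψ = [2 8 9 5 3 6 4 7 1].

2 8 9 5 3 6 4 7 1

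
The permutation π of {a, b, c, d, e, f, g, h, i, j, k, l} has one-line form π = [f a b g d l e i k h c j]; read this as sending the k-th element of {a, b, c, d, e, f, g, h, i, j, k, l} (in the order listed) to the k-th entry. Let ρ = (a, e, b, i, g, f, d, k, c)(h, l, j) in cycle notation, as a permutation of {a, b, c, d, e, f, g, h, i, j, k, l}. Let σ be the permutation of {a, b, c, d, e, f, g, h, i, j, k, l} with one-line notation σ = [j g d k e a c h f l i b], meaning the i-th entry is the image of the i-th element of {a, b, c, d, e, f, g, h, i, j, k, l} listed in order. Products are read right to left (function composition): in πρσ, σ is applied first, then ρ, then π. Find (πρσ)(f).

d

Apply the permutations in order: σ(f) = a, then ρ(a) = e, then π(e) = d. So (πρσ)(f) = d.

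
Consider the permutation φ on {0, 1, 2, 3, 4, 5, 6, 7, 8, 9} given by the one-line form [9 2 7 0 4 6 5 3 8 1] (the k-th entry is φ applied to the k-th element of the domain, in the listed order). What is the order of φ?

Writing φ as disjoint cycles, the cycle lengths are 6, 2, 1, 1.
The order is lcm(6, 2) = 6.

6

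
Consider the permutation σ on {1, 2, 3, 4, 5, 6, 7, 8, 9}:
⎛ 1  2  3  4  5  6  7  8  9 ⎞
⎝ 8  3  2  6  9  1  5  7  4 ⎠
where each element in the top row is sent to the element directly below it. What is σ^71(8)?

Tracing 8 → 7 → … returns to 8 after 7 steps, so 8 lies in a 7-cycle (1, 8, 7, 5, 9, 4, 6).
Since the cycle has length 7, σ^71 acts on it the same as σ^1 (71 mod 7 = 1).
Advancing 1 step from 8: 8 → 7.

7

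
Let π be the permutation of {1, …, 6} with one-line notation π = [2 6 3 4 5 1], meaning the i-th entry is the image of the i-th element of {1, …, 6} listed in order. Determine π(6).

6 is element number 6 of the domain, and entry number 6 of the one-line form is 1, so π(6) = 1.

1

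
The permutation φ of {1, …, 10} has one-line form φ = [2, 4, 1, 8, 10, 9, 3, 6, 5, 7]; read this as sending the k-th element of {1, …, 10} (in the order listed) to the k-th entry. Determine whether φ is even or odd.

In disjoint-cycle form the cycle lengths are 10.
A cycle is odd iff its length is even; φ has 1 even-length cycle, so sgn(φ) = (−1)^1 and φ is odd.

odd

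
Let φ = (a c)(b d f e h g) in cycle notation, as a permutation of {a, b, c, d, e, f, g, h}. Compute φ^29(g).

h

g lies in the 6-cycle (b d f e h g).
Powers repeat with period 6 on this cycle, and 29 mod 6 = 5, so φ^29(g) = φ^5(g).
Advancing 5 steps from g: g → b → d → f → e → h.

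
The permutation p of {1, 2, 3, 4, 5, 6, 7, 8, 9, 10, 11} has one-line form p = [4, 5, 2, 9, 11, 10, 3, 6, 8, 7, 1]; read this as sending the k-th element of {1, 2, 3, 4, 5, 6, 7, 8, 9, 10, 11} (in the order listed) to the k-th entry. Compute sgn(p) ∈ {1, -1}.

In disjoint-cycle form the cycle lengths are 11.
A cycle is odd iff its length is even; p has 0 even-length cycles, so sgn(p) = (−1)^0 and p is even.

1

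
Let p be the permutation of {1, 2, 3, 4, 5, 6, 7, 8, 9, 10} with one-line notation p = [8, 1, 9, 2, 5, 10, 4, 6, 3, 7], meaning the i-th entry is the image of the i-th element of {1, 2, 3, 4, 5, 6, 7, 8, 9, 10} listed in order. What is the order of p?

Decomposing into disjoint cycles gives cycle lengths 7, 2, 1.
The order is lcm(7, 2) = 14.

14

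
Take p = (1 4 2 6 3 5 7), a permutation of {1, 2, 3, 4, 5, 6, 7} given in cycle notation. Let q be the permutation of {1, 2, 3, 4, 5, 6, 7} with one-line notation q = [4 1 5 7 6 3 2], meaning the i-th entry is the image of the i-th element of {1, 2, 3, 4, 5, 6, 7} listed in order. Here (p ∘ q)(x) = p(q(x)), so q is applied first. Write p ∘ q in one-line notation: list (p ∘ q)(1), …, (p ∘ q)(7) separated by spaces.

Chase each element through q then p: 1 → 4 → 2; 2 → 1 → 4; 3 → 5 → 7; 4 → 7 → 1; 5 → 6 → 3; 6 → 3 → 5; 7 → 2 → 6.
So p ∘ q in one-line form is 2 4 7 1 3 5 6.

2 4 7 1 3 5 6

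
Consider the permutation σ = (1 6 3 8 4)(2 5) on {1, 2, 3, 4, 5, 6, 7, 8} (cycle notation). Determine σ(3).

8

Within (1 6 3 8 4), 3 ↦ 8.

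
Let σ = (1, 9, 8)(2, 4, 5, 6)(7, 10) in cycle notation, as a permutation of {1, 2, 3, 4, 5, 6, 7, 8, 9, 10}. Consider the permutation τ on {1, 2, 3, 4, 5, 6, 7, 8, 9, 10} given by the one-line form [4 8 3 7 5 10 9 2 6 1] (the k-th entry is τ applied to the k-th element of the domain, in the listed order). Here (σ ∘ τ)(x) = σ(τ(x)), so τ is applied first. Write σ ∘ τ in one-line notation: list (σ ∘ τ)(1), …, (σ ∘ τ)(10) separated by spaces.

(σ ∘ τ)(x) = σ(τ(x)). Computing each image: σ(τ(1)) = σ(4) = 5, σ(τ(2)) = σ(8) = 1, σ(τ(3)) = σ(3) = 3, σ(τ(4)) = σ(7) = 10, σ(τ(5)) = σ(5) = 6, σ(τ(6)) = σ(10) = 7, σ(τ(7)) = σ(9) = 8, σ(τ(8)) = σ(2) = 4, σ(τ(9)) = σ(6) = 2, σ(τ(10)) = σ(1) = 9.
Hence σ ∘ τ = [5 1 3 10 6 7 8 4 2 9].

5 1 3 10 6 7 8 4 2 9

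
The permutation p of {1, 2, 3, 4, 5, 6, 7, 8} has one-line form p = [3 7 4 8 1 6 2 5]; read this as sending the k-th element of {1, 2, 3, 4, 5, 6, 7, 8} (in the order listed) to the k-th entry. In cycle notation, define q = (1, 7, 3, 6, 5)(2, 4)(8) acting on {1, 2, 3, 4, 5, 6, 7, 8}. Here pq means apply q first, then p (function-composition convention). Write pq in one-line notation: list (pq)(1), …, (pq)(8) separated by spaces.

2 8 6 7 3 1 4 5

Chase each element through q then p: 1 → 7 → 2; 2 → 4 → 8; 3 → 6 → 6; 4 → 2 → 7; 5 → 1 → 3; 6 → 5 → 1; 7 → 3 → 4; 8 → 8 → 5.
So pq in one-line form is 2 8 6 7 3 1 4 5.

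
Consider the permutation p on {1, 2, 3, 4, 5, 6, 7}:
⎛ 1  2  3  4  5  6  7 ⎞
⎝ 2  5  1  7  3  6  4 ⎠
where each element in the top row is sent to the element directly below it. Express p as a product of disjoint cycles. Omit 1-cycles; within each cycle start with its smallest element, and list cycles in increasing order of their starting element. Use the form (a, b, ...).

(1, 2, 5, 3)(4, 7)

Iterating p from 1 gives 1 → 2 → 5 → 3 → 1; that is the 4-cycle (1, 2, 5, 3).
Continuing from each remaining unvisited element yields (1, 2, 5, 3)(4, 7).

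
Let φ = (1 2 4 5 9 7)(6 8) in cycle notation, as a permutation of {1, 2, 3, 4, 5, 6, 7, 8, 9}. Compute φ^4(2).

7

2 lies in the 6-cycle (1 2 4 5 9 7).
Stepping 4 places around the cycle: 2 → 4 → 5 → 9 → 7.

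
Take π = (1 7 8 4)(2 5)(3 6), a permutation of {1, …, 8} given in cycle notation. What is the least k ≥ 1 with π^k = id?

The disjoint cycles have lengths 4, 2, 2.
The order of π is the least common multiple of its cycle lengths: lcm(4, 2, 2) = 4.

4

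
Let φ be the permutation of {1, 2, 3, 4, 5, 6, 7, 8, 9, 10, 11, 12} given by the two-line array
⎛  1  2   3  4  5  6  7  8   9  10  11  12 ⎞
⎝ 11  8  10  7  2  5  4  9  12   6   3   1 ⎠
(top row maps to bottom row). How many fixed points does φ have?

0

No element satisfies φ(x) = x, so there are 0 fixed points.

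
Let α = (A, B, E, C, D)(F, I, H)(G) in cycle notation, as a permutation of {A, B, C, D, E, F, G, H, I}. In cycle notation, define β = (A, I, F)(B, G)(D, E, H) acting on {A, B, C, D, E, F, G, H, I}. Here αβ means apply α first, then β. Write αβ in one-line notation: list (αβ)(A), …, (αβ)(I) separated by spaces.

G H E I C F B A D

Chase each element through α then β: A → B → G; B → E → H; C → D → E; D → A → I; E → C → C; F → I → F; G → G → B; H → F → A; I → H → D.
Collecting the images, αβ = [G H E I C F B A D].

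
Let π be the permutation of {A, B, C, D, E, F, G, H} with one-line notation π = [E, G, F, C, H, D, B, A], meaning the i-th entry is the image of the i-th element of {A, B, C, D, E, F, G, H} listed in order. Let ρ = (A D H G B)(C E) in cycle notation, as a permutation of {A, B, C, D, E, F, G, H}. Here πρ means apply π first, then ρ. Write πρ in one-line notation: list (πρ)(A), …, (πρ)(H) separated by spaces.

C B F E G H A D

(πρ)(x) = ρ(π(x)). Computing each image: ρ(π(A)) = ρ(E) = C, ρ(π(B)) = ρ(G) = B, ρ(π(C)) = ρ(F) = F, ρ(π(D)) = ρ(C) = E, ρ(π(E)) = ρ(H) = G, ρ(π(F)) = ρ(D) = H, ρ(π(G)) = ρ(B) = A, ρ(π(H)) = ρ(A) = D.
Hence πρ = [C B F E G H A D].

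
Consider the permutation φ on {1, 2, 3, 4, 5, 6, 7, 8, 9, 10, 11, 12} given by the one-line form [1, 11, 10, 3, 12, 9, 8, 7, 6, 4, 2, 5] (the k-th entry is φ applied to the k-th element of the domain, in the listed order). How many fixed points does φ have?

The fixed points (elements with φ(x) = x) are {1}, so there is 1.

1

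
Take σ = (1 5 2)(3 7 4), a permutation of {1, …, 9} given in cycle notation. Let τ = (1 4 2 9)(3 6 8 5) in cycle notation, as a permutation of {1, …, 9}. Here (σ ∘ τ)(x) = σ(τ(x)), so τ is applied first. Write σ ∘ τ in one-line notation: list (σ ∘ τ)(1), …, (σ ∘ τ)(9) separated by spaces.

For each element, apply τ then σ: 1 → 4 → 3; 2 → 9 → 9; 3 → 6 → 6; 4 → 2 → 1; 5 → 3 → 7; 6 → 8 → 8; 7 → 7 → 4; 8 → 5 → 2; 9 → 1 → 5.
Collecting the images, σ ∘ τ = [3 9 6 1 7 8 4 2 5].

3 9 6 1 7 8 4 2 5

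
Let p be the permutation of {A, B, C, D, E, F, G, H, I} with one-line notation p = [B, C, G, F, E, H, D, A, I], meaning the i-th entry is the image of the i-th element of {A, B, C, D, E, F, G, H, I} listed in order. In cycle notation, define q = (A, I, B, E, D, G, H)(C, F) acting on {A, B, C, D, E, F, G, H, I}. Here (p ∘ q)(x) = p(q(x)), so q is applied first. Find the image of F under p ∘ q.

G

(p ∘ q)(F) = p(q(F)). q(F) = C, then p(C) = G. So (p ∘ q)(F) = G.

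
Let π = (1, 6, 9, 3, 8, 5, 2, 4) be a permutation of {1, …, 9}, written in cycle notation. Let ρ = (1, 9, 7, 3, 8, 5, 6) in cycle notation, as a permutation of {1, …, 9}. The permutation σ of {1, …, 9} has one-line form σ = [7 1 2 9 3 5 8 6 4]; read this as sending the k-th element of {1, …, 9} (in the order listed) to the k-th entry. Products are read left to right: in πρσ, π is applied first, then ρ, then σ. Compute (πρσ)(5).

1

(πρσ)(5) = σ(ρ(π(5))). π(5) = 2, then ρ(2) = 2, then σ(2) = 1, so the result is 1.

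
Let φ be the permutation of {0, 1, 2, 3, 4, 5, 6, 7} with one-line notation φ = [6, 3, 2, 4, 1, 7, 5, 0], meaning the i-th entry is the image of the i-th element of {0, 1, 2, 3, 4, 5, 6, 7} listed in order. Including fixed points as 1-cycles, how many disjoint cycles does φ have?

3

The cycle decomposition is (0, 6, 5, 7)(1, 3, 4)(2), which has 3 cycles (counting 1-cycles).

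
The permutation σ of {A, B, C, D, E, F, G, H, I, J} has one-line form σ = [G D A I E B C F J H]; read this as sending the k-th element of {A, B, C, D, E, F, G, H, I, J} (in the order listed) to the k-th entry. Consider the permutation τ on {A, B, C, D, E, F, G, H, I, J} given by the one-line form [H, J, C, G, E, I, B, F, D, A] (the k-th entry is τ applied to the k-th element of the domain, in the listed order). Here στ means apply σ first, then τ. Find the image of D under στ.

D

First apply σ: σ(D) = I, then τ(I) = D. Thus (στ)(D) = D.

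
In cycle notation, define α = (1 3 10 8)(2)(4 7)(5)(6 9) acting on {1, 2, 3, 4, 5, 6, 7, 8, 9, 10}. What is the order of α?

The disjoint cycles have lengths 4, 2, 2, 1, 1.
The order is lcm(4, 2, 2) = 4.

4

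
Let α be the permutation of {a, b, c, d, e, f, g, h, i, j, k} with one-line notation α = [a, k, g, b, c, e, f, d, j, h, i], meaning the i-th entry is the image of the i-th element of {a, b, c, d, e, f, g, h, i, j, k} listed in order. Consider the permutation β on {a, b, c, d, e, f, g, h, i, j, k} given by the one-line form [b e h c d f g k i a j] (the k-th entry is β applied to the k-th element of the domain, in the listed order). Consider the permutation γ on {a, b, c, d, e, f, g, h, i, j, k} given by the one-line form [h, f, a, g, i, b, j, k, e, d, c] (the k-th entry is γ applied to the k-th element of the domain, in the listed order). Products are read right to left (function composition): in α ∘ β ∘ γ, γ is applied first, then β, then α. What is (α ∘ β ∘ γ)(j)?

g

(α ∘ β ∘ γ)(j) = α(β(γ(j))). γ(j) = d, then β(d) = c, then α(c) = g, so the result is g.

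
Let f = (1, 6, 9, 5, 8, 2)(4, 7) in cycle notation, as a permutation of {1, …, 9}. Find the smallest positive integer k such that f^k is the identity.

The disjoint cycles have lengths 6, 2, 1.
The order of f is the least common multiple of its cycle lengths: lcm(6, 2) = 6.

6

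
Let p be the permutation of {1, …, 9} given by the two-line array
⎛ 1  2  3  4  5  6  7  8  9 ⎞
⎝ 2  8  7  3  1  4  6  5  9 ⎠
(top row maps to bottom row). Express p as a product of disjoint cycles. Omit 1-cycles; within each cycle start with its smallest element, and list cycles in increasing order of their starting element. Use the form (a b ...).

(1 2 8 5)(3 7 6 4)

Start at 1 and follow images: 1 → 2 → 8 → 5 → 1, giving the cycle (1 2 8 5).
Continuing from each remaining unvisited element yields (1 2 8 5)(3 7 6 4).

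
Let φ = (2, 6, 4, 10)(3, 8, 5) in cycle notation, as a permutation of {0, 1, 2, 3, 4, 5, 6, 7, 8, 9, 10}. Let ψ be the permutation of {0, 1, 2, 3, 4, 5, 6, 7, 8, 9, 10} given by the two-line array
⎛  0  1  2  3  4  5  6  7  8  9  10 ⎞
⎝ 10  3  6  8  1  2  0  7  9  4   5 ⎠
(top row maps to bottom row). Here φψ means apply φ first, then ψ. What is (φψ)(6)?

φ(6) = 4, then ψ(4) = 1; composing gives (φψ)(6) = 1.

1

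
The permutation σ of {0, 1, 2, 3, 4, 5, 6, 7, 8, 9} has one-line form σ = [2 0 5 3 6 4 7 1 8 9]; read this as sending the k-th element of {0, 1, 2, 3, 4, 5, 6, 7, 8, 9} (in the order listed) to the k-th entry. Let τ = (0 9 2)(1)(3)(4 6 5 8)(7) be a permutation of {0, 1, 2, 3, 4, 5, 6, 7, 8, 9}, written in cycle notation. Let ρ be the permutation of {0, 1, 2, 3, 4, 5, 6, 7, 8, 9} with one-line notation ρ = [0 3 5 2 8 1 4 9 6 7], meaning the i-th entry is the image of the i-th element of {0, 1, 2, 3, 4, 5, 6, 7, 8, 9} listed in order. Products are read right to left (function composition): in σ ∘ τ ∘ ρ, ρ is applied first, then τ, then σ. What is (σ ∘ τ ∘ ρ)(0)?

(σ ∘ τ ∘ ρ)(0) = σ(τ(ρ(0))). ρ(0) = 0, then τ(0) = 9, then σ(9) = 9, so the result is 9.

9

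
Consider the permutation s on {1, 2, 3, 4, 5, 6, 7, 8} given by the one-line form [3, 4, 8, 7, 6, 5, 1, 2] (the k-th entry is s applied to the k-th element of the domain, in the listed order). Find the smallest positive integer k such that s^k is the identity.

Writing s as disjoint cycles, the cycle lengths are 6, 2.
The order is lcm(6, 2) = 6.

6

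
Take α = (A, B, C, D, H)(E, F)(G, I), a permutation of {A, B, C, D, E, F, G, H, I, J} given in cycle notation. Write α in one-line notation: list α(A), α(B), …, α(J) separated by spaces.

B C D H F E I A G J

Image by image: A↦B, B↦C, C↦D, D↦H, E↦F, F↦E, G↦I, H↦A, I↦G, J↦J.
So the one-line form is B C D H F E I A G J.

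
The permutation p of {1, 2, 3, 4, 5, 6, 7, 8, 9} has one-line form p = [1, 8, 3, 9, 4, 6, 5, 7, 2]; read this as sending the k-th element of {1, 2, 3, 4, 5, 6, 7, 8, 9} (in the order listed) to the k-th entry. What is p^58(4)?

Tracing 4 → 9 → … returns to 4 after 6 steps, so 4 lies in a 6-cycle (2, 8, 7, 5, 4, 9).
Since the cycle has length 6, p^58 acts on it the same as p^4 (58 mod 6 = 4).
Advancing 4 steps from 4: 4 → 9 → 2 → 8 → 7.

7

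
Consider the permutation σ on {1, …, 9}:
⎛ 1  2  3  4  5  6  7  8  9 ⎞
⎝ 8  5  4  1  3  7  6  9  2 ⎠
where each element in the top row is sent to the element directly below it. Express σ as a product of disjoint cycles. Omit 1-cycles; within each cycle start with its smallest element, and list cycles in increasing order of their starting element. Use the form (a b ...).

(1 8 9 2 5 3 4)(6 7)

From 1: 1 → 8 → 9 → 2 → 5 → 3 → 4 → 1, closing the cycle (1 8 9 2 5 3 4).
Continuing from each remaining unvisited element yields (1 8 9 2 5 3 4)(6 7).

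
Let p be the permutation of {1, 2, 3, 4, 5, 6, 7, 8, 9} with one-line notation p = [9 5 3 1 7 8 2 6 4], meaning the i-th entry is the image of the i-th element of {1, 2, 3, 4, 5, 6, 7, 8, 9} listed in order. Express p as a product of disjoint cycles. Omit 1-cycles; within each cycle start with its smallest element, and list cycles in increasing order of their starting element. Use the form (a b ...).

From 1: 1 → 9 → 4 → 1, closing the cycle (1 9 4).
Continuing from each remaining unvisited element yields (1 9 4)(2 5 7)(6 8).

(1 9 4)(2 5 7)(6 8)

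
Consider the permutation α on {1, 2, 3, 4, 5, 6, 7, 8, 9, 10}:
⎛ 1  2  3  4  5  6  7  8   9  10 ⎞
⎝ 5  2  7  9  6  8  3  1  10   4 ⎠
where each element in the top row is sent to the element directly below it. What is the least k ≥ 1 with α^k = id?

12

Writing α as disjoint cycles, the cycle lengths are 4, 3, 2, 1.
The order of α is the least common multiple of its cycle lengths: lcm(4, 3, 2) = 12.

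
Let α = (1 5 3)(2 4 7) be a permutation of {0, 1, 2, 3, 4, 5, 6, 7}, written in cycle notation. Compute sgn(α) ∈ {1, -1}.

The cycle lengths are 3, 3, 1, 1.
A cycle is odd iff its length is even; α has 0 even-length cycles, so sgn(α) = (−1)^0 and α is even.

1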